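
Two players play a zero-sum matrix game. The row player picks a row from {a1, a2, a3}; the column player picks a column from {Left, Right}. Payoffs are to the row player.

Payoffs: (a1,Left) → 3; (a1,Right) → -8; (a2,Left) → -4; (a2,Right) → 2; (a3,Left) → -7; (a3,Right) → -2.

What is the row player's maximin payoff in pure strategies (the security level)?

Row minima: a1 → -8, a2 → -4, a3 → -7.
The best of these is -4.

-4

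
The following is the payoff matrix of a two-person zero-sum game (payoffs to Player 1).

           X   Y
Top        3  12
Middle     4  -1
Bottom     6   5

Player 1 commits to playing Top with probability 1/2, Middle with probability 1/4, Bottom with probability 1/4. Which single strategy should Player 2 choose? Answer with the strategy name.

If Player 2 plays X, Player 1's expected payoff is (1/2)·3 + (1/4)·4 + (1/4)·6 = 4.
If Player 2 plays Y, Player 1's expected payoff is (1/2)·12 + (1/4)·(-1) + (1/4)·5 = 7.
Player 2 minimizes Player 1's payoff; the smallest is 4, so the best response is X.

X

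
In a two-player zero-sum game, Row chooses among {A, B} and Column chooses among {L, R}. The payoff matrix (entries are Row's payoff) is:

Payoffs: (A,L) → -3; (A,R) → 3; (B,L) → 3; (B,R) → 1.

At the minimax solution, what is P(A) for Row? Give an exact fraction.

Row minima: A → -3, B → 1; maximin = 1.
Column maxima: L → 3, R → 3; minimax = 3.
1 ≠ 3, so there is no saddle point; optimal play is mixed.
Let Row play A with probability p. Expected payoff against L: (-3)p + 3(1−p) = −6p + 3; against R: 3p + 1(1−p) = 2p + 1.
Setting these equal: −6p + 3 = 2p + 1 ⇒ −8p = -2 ⇒ p = 1/4, and the value is (-6)·(1/4) + 3 = 3/2.
For Column: with q = P(L), equating A's and B's payoffs gives −6q + 3 = 2q + 1 ⇒ q = 1/4.

1/4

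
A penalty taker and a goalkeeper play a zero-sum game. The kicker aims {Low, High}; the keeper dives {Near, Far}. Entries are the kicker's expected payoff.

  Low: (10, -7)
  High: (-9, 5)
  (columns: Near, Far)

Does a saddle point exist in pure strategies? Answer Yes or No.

No

Row minima: Low → -7, High → -9; maximin = -7.
Column maxima: Near → 10, Far → 5; minimax = 5.
-7 ≠ 5, so no pure-strategy equilibrium exists.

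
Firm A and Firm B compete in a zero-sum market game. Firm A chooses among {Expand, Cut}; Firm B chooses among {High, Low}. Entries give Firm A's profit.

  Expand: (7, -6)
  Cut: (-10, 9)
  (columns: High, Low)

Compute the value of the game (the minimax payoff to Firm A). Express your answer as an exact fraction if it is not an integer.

Row minima: Expand → -6, Cut → -10; maximin = -6.
Column maxima: High → 7, Low → 9; minimax = 7.
-6 ≠ 7, so there is no saddle point; optimal play is mixed.
Let Firm A play Expand with probability p. Expected payoff against High: 7p + (-10)(1−p) = 17p − 10; against Low: (-6)p + 9(1−p) = −15p + 9.
Setting these equal: 17p − 10 = −15p + 9 ⇒ 32p = 19 ⇒ p = 19/32, and the value is (17)·(19/32) − 10 = 3/32.
For Firm B: with q = P(High), equating Expand's and Cut's payoffs gives 13q − 6 = −19q + 9 ⇒ q = 15/32.

3/32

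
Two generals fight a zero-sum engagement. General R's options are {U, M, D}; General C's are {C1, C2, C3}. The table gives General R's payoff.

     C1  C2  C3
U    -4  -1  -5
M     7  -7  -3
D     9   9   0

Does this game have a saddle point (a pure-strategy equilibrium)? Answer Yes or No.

Row minima: U → -5, M → -7, D → 0; maximin = 0.
Column maxima: C1 → 9, C2 → 9, C3 → 0; minimax = 0.
maximin = minimax = 0, so a saddle point exists.

Yes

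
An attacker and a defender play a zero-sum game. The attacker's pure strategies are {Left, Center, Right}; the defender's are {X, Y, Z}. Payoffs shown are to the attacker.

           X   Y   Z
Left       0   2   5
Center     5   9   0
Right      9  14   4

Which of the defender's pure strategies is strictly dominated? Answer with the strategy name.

Y

X holds the attacker's payoff strictly below Y in every row: 0 < 2, 5 < 9, 9 < 14.
So Y is strictly dominated for the defender.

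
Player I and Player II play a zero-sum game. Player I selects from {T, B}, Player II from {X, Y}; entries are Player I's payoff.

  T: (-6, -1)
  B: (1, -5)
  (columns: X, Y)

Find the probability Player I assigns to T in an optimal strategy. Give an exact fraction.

Row minima: T → -6, B → -5; maximin = -5.
Column maxima: X → 1, Y → -1; minimax = -1.
-5 ≠ -1, so there is no saddle point; optimal play is mixed.
Let Player I play T with probability p. Expected payoff against X: (-6)p + 1(1−p) = −7p + 1; against Y: (-1)p + (-5)(1−p) = 4p − 5.
Setting these equal: −7p + 1 = 4p − 5 ⇒ −11p = -6 ⇒ p = 6/11, and the value is (-7)·(6/11) + 1 = -31/11.
For Player II: with q = P(X), equating T's and B's payoffs gives −5q − 1 = 6q − 5 ⇒ q = 4/11.

6/11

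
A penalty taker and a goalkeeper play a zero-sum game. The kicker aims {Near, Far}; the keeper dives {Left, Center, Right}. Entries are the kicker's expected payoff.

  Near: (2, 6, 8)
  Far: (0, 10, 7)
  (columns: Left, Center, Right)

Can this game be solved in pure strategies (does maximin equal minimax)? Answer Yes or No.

Yes

Row minima: Near → 2, Far → 0; maximin = 2.
Column maxima: Left → 2, Center → 10, Right → 8; minimax = 2.
maximin = minimax = 2, so a saddle point exists.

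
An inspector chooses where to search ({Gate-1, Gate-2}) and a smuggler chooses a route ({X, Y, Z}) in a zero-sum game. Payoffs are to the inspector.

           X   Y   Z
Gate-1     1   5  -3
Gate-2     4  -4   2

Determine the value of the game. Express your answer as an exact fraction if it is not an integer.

-1/7

Row minima: Gate-1 → -3, Gate-2 → -4; maximin = -3.
Column maxima: X → 4, Y → 5, Z → 2; minimax = 2.
-3 ≠ 2, so there is no saddle point; optimal play is mixed.
X is strictly dominated by Z (it gives the inspector strictly more in every row), so the smuggler never plays it.
On the remaining 2×2 (Gate-1, Gate-2 vs Y, Z):
Let the inspector play Gate-1 with probability p. Expected payoff against Y: 5p + (-4)(1−p) = 9p − 4; against Z: (-3)p + 2(1−p) = −5p + 2.
Setting these equal: 9p − 4 = −5p + 2 ⇒ 14p = 6 ⇒ p = 3/7, and the value is (9)·(3/7) − 4 = -1/7.
For the smuggler: with q = P(Y), equating Gate-1's and Gate-2's payoffs gives 8q − 3 = −6q + 2 ⇒ q = 5/14.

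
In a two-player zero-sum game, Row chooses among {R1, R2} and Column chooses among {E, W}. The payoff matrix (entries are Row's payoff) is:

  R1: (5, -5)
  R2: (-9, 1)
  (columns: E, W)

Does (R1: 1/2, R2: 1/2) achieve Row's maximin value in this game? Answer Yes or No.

Yes

Against E this mix gives (1/2)·5 + (1/2)·(-9) = -2.
Against W this mix gives (1/2)·(-5) + (1/2)·1 = -2.
All of Column's active replies (E, W) yield -2, and no column does worse for Row. The mix makes Column indifferent and guarantees -2, so it is optimal.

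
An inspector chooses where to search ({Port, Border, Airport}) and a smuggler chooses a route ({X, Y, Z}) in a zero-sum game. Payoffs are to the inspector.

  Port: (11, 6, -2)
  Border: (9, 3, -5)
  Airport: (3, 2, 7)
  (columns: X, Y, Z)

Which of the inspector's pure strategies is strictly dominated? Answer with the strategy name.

Port gives a strictly higher payoff than Border against every column: 11 > 9, 6 > 3, -2 > -5.
So Border is strictly dominated and the inspector never plays it.

Border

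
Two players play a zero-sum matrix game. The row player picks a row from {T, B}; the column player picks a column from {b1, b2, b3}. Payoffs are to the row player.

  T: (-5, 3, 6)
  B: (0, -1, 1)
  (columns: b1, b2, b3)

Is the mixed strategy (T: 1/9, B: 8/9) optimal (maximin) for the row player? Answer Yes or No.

Against b1 this mix gives (1/9)·(-5) + (8/9)·0 = -5/9.
Against b2 this mix gives (1/9)·3 + (8/9)·(-1) = -5/9.
Against b3 this mix gives (1/9)·6 + (8/9)·1 = 14/9.
All of the column player's active replies (b1, b2) yield -5/9, and no column does worse for the row player. The mix makes the column player indifferent and guarantees -5/9, so it is optimal.

Yes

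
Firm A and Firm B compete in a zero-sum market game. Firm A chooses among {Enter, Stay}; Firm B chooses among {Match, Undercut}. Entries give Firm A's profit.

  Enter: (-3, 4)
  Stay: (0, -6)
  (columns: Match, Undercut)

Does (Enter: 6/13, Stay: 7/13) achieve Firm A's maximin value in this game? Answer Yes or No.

Yes

Against Match this mix gives (6/13)·(-3) + (7/13)·0 = -18/13.
Against Undercut this mix gives (6/13)·4 + (7/13)·(-6) = -18/13.
All of Firm B's active replies (Match, Undercut) yield -18/13, and no column does worse for Firm A. The mix makes Firm B indifferent and guarantees -18/13, so it is optimal.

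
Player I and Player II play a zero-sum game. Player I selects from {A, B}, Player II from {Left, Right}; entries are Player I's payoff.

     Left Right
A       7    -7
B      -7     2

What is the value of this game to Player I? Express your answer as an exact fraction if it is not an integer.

-35/23

Row minima: A → -7, B → -7; maximin = -7.
Column maxima: Left → 7, Right → 2; minimax = 2.
-7 ≠ 2, so there is no saddle point; optimal play is mixed.
Let Player I play A with probability p. Expected payoff against Left: 7p + (-7)(1−p) = 14p − 7; against Right: (-7)p + 2(1−p) = −9p + 2.
Setting these equal: 14p − 7 = −9p + 2 ⇒ 23p = 9 ⇒ p = 9/23, and the value is (14)·(9/23) − 7 = -35/23.
For Player II: with q = P(Left), equating A's and B's payoffs gives 14q − 7 = −9q + 2 ⇒ q = 9/23.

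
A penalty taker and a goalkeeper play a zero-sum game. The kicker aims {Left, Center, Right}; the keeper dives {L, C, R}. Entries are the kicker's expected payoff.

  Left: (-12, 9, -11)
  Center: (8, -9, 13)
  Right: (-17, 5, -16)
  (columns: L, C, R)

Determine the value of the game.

Row minima: Left → -12, Center → -9, Right → -17; maximin = -9.
Column maxima: L → 8, C → 9, R → 13; minimax = 8.
-9 ≠ 8, so there is no saddle point; optimal play is mixed.
Right is strictly dominated by Left, so the kicker never plays it.
R is strictly dominated by L (it gives the kicker strictly more in every row), so the keeper never plays it.
On the remaining 2×2 (Left, Center vs L, C):
Let the kicker play Left with probability p. Expected payoff against L: (-12)p + 8(1−p) = −20p + 8; against C: 9p + (-9)(1−p) = 18p − 9.
Setting these equal: −20p + 8 = 18p − 9 ⇒ −38p = -17 ⇒ p = 17/38, and the value is (-20)·(17/38) + 8 = -18/19.
For the keeper: with q = P(L), equating Left's and Center's payoffs gives −21q + 9 = 17q − 9 ⇒ q = 9/19.

-18/19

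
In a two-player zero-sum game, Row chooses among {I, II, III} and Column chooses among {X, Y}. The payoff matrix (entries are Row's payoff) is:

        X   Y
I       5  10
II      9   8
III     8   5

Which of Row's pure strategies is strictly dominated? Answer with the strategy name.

III

II gives a strictly higher payoff than III against every column: 9 > 8, 8 > 5.
So III is strictly dominated and Row never plays it.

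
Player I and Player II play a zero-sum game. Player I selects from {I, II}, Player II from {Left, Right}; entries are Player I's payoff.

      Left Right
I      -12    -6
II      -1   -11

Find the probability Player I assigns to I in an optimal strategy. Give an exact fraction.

Row minima: I → -12, II → -11; maximin = -11.
Column maxima: Left → -1, Right → -6; minimax = -6.
-11 ≠ -6, so there is no saddle point; optimal play is mixed.
Let Player I play I with probability p. Expected payoff against Left: (-12)p + (-1)(1−p) = −11p − 1; against Right: (-6)p + (-11)(1−p) = 5p − 11.
Setting these equal: −11p − 1 = 5p − 11 ⇒ −16p = -10 ⇒ p = 5/8, and the value is (-11)·(5/8) − 1 = -63/8.
For Player II: with q = P(Left), equating I's and II's payoffs gives −6q − 6 = 10q − 11 ⇒ q = 5/16.

5/8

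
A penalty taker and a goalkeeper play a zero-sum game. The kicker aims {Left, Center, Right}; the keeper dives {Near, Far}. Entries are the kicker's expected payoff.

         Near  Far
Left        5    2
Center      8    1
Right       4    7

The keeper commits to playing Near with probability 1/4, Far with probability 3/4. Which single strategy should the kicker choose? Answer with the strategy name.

Expected payoff of Left: (1/4)·5 + (3/4)·2 = 11/4.
Expected payoff of Center: (1/4)·8 + (3/4)·1 = 11/4.
Expected payoff of Right: (1/4)·4 + (3/4)·7 = 25/4.
The largest is 25/4, so the kicker's best response is Right.

Right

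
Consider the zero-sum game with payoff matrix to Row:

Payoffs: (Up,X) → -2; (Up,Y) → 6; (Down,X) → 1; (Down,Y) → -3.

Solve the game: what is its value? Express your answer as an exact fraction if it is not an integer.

Row minima: Up → -2, Down → -3; maximin = -2.
Column maxima: X → 1, Y → 6; minimax = 1.
-2 ≠ 1, so there is no saddle point; optimal play is mixed.
Let Row play Up with probability p. Expected payoff against X: (-2)p + 1(1−p) = −3p + 1; against Y: 6p + (-3)(1−p) = 9p − 3.
Setting these equal: −3p + 1 = 9p − 3 ⇒ −12p = -4 ⇒ p = 1/3, and the value is (-3)·(1/3) + 1 = 0.
For Column: with q = P(X), equating Up's and Down's payoffs gives −8q + 6 = 4q − 3 ⇒ q = 3/4.

0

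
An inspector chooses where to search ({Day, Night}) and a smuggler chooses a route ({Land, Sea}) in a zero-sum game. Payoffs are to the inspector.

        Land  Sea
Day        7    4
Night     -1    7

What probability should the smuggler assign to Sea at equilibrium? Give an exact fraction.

Row minima: Day → 4, Night → -1; maximin = 4.
Column maxima: Land → 7, Sea → 7; minimax = 7.
4 ≠ 7, so there is no saddle point; optimal play is mixed.
Let the inspector play Day with probability p. Expected payoff against Land: 7p + (-1)(1−p) = 8p − 1; against Sea: 4p + 7(1−p) = −3p + 7.
Setting these equal: 8p − 1 = −3p + 7 ⇒ 11p = 8 ⇒ p = 8/11, and the value is (8)·(8/11) − 1 = 53/11.
For the smuggler: with q = P(Land), equating Day's and Night's payoffs gives 3q + 4 = −8q + 7 ⇒ q = 3/11.

8/11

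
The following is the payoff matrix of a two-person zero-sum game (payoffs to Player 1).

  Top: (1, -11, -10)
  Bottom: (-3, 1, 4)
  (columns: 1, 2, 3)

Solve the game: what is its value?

Row minima: Top → -11, Bottom → -3; maximin = -3.
Column maxima: 1 → 1, 2 → 1, 3 → 4; minimax = 1.
-3 ≠ 1, so there is no saddle point; optimal play is mixed.
3 is strictly dominated by 2 (it gives Player 1 strictly more in every row), so Player 2 never plays it.
On the remaining 2×2 (Top, Bottom vs 1, 2):
Let Player 1 play Top with probability p. Expected payoff against 1: 1p + (-3)(1−p) = 4p − 3; against 2: (-11)p + 1(1−p) = −12p + 1.
Setting these equal: 4p − 3 = −12p + 1 ⇒ 16p = 4 ⇒ p = 1/4, and the value is (4)·(1/4) − 3 = -2.
For Player 2: with q = P(1), equating Top's and Bottom's payoffs gives 12q − 11 = −4q + 1 ⇒ q = 3/4.

-2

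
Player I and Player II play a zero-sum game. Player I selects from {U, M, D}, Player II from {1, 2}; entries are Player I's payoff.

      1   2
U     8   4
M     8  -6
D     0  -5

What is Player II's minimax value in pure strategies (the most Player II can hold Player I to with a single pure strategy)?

4

Column maxima: 1 → 8, 2 → 4.
The smallest of these is 4.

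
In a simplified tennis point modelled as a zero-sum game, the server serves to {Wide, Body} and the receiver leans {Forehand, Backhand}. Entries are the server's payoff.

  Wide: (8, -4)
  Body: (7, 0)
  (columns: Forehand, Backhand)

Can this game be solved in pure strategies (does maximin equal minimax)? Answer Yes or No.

Yes

Row minima: Wide → -4, Body → 0; maximin = 0.
Column maxima: Forehand → 8, Backhand → 0; minimax = 0.
maximin = minimax = 0, so a saddle point exists.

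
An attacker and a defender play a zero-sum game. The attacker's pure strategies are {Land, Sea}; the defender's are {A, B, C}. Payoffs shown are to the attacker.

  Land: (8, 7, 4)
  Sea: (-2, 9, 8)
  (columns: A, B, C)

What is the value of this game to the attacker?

36/7

Row minima: Land → 4, Sea → -2; maximin = 4.
Column maxima: A → 8, B → 9, C → 8; minimax = 8.
4 ≠ 8, so there is no saddle point; optimal play is mixed.
B is strictly dominated by C (it gives the attacker strictly more in every row), so the defender never plays it.
On the remaining 2×2 (Land, Sea vs A, C):
Let the attacker play Land with probability p. Expected payoff against A: 8p + (-2)(1−p) = 10p − 2; against C: 4p + 8(1−p) = −4p + 8.
Setting these equal: 10p − 2 = −4p + 8 ⇒ 14p = 10 ⇒ p = 5/7, and the value is (10)·(5/7) − 2 = 36/7.
For the defender: with q = P(A), equating Land's and Sea's payoffs gives 4q + 4 = −10q + 8 ⇒ q = 2/7.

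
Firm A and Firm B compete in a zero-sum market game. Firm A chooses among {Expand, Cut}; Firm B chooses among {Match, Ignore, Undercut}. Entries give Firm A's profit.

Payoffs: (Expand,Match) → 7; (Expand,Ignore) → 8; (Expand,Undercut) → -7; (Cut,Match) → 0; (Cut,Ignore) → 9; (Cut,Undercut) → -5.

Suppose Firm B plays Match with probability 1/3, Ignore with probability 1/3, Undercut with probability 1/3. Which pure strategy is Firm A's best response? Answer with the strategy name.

Expand

Expected payoff of Expand: (1/3)·7 + (1/3)·8 + (1/3)·(-7) = 8/3.
Expected payoff of Cut: (1/3)·0 + (1/3)·9 + (1/3)·(-5) = 4/3.
The largest is 8/3, so Firm A's best response is Expand.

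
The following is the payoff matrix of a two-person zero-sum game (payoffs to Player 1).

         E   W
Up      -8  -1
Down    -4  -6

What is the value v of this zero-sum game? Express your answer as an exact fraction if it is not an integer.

Row minima: Up → -8, Down → -6; maximin = -6.
Column maxima: E → -4, W → -1; minimax = -4.
-6 ≠ -4, so there is no saddle point; optimal play is mixed.
Let Player 1 play Up with probability p. Expected payoff against E: (-8)p + (-4)(1−p) = −4p − 4; against W: (-1)p + (-6)(1−p) = 5p − 6.
Setting these equal: −4p − 4 = 5p − 6 ⇒ −9p = -2 ⇒ p = 2/9, and the value is (-4)·(2/9) − 4 = -44/9.
For Player 2: with q = P(E), equating Up's and Down's payoffs gives −7q − 1 = 2q − 6 ⇒ q = 5/9.

-44/9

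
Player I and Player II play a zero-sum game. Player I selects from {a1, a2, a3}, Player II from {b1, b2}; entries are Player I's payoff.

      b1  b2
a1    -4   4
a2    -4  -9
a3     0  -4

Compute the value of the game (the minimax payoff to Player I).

-4/3

Row minima: a1 → -4, a2 → -9, a3 → -4; maximin = -4.
Column maxima: b1 → 0, b2 → 4; minimax = 0.
-4 ≠ 0, so there is no saddle point; optimal play is mixed.
a2 is strictly dominated by a3, so Player I never plays it.
On the remaining 2×2 (a1, a3 vs b1, b2):
Let Player I play a1 with probability p. Expected payoff against b1: (-4)p + 0(1−p) = −4p; against b2: 4p + (-4)(1−p) = 8p − 4.
Setting these equal: −4p = 8p − 4 ⇒ −12p = -4 ⇒ p = 1/3, and the value is (-4)·(1/3) = -4/3.
For Player II: with q = P(b1), equating a1's and a3's payoffs gives −8q + 4 = 4q − 4 ⇒ q = 2/3.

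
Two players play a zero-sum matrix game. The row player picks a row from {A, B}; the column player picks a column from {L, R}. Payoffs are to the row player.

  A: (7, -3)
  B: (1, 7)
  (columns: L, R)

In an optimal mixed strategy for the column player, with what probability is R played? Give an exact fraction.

Row minima: A → -3, B → 1; maximin = 1.
Column maxima: L → 7, R → 7; minimax = 7.
1 ≠ 7, so there is no saddle point; optimal play is mixed.
Let the row player play A with probability p. Expected payoff against L: 7p + 1(1−p) = 6p + 1; against R: (-3)p + 7(1−p) = −10p + 7.
Setting these equal: 6p + 1 = −10p + 7 ⇒ 16p = 6 ⇒ p = 3/8, and the value is (6)·(3/8) + 1 = 13/4.
For the column player: with q = P(L), equating A's and B's payoffs gives 10q − 3 = −6q + 7 ⇒ q = 5/8.

3/8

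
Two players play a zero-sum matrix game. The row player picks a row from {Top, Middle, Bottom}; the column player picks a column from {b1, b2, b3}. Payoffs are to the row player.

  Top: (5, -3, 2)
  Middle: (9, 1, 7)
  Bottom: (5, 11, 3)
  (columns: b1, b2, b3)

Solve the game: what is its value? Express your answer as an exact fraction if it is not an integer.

37/7

Row minima: Top → -3, Middle → 1, Bottom → 3; maximin = 3.
Column maxima: b1 → 9, b2 → 11, b3 → 7; minimax = 7.
3 ≠ 7, so there is no saddle point; optimal play is mixed.
Top is strictly dominated by Middle, so the row player never plays it.
b1 is strictly dominated by b3 (it gives the row player strictly more in every row), so the column player never plays it.
On the remaining 2×2 (Middle, Bottom vs b2, b3):
Let the row player play Middle with probability p. Expected payoff against b2: 1p + 11(1−p) = −10p + 11; against b3: 7p + 3(1−p) = 4p + 3.
Setting these equal: −10p + 11 = 4p + 3 ⇒ −14p = -8 ⇒ p = 4/7, and the value is (-10)·(4/7) + 11 = 37/7.
For the column player: with q = P(b2), equating Middle's and Bottom's payoffs gives −6q + 7 = 8q + 3 ⇒ q = 2/7.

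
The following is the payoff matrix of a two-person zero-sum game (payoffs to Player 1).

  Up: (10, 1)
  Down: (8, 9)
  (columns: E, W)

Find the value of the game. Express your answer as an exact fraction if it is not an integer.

41/5

Row minima: Up → 1, Down → 8; maximin = 8.
Column maxima: E → 10, W → 9; minimax = 9.
8 ≠ 9, so there is no saddle point; optimal play is mixed.
Let Player 1 play Up with probability p. Expected payoff against E: 10p + 8(1−p) = 2p + 8; against W: 1p + 9(1−p) = −8p + 9.
Setting these equal: 2p + 8 = −8p + 9 ⇒ 10p = 1 ⇒ p = 1/10, and the value is (2)·(1/10) + 8 = 41/5.
For Player 2: with q = P(E), equating Up's and Down's payoffs gives 9q + 1 = −q + 9 ⇒ q = 4/5.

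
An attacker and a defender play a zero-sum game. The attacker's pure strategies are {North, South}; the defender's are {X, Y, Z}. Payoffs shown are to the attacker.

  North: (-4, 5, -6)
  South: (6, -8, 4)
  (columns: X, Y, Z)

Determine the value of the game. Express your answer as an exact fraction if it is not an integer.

Row minima: North → -6, South → -8; maximin = -6.
Column maxima: X → 6, Y → 5, Z → 4; minimax = 4.
-6 ≠ 4, so there is no saddle point; optimal play is mixed.
X is strictly dominated by Z (it gives the attacker strictly more in every row), so the defender never plays it.
On the remaining 2×2 (North, South vs Y, Z):
Let the attacker play North with probability p. Expected payoff against Y: 5p + (-8)(1−p) = 13p − 8; against Z: (-6)p + 4(1−p) = −10p + 4.
Setting these equal: 13p − 8 = −10p + 4 ⇒ 23p = 12 ⇒ p = 12/23, and the value is (13)·(12/23) − 8 = -28/23.
For the defender: with q = P(Y), equating North's and South's payoffs gives 11q − 6 = −12q + 4 ⇒ q = 10/23.

-28/23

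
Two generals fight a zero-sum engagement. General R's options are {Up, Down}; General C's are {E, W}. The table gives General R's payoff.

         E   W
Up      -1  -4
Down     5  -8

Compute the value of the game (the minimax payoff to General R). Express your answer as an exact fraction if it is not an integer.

Row minima: Up → -4, Down → -8; maximin = -4.
Column maxima: E → 5, W → -4; minimax = -4.
Since maximin = minimax = -4, there is a saddle point and the value is -4.

-4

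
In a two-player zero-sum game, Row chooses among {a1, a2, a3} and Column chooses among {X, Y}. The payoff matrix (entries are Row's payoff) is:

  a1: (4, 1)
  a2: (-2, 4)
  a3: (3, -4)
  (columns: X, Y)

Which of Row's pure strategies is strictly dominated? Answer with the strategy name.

a1 gives a strictly higher payoff than a3 against every column: 4 > 3, 1 > -4.
So a3 is strictly dominated and Row never plays it.

a3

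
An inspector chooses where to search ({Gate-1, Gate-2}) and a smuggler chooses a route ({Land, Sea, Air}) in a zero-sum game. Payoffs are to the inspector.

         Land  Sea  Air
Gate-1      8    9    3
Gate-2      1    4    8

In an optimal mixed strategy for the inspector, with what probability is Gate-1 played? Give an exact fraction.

Row minima: Gate-1 → 3, Gate-2 → 1; maximin = 3.
Column maxima: Land → 8, Sea → 9, Air → 8; minimax = 8.
3 ≠ 8, so there is no saddle point; optimal play is mixed.
Sea is strictly dominated by Land (it gives the inspector strictly more in every row), so the smuggler never plays it.
On the remaining 2×2 (Gate-1, Gate-2 vs Land, Air):
Let the inspector play Gate-1 with probability p. Expected payoff against Land: 8p + 1(1−p) = 7p + 1; against Air: 3p + 8(1−p) = −5p + 8.
Setting these equal: 7p + 1 = −5p + 8 ⇒ 12p = 7 ⇒ p = 7/12, and the value is (7)·(7/12) + 1 = 61/12.
For the smuggler: with q = P(Land), equating Gate-1's and Gate-2's payoffs gives 5q + 3 = −7q + 8 ⇒ q = 5/12.

7/12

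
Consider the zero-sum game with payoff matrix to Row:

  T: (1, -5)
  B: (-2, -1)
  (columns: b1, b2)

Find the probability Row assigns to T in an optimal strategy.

Row minima: T → -5, B → -2; maximin = -2.
Column maxima: b1 → 1, b2 → -1; minimax = -1.
-2 ≠ -1, so there is no saddle point; optimal play is mixed.
Let Row play T with probability p. Expected payoff against b1: 1p + (-2)(1−p) = 3p − 2; against b2: (-5)p + (-1)(1−p) = −4p − 1.
Setting these equal: 3p − 2 = −4p − 1 ⇒ 7p = 1 ⇒ p = 1/7, and the value is (3)·(1/7) − 2 = -11/7.
For Column: with q = P(b1), equating T's and B's payoffs gives 6q − 5 = −q − 1 ⇒ q = 4/7.

1/7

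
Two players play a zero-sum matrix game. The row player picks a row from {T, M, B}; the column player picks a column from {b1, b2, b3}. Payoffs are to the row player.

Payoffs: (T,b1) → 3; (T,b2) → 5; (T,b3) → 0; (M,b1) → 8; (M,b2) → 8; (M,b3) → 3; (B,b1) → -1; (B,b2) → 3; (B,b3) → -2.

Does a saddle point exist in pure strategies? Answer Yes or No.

Yes

Row minima: T → 0, M → 3, B → -2; maximin = 3.
Column maxima: b1 → 8, b2 → 8, b3 → 3; minimax = 3.
maximin = minimax = 3, so a saddle point exists.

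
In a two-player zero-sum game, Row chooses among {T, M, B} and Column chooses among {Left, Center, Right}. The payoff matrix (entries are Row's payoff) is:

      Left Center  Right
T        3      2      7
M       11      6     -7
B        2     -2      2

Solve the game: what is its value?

Row minima: T → 2, M → -7, B → -2; maximin = 2.
Column maxima: Left → 11, Center → 6, Right → 7; minimax = 6.
2 ≠ 6, so there is no saddle point; optimal play is mixed.
B is strictly dominated by T, so Row never plays it.
Left is strictly dominated by Center (it gives Row strictly more in every row), so Column never plays it.
On the remaining 2×2 (T, M vs Center, Right):
Let Row play T with probability p. Expected payoff against Center: 2p + 6(1−p) = −4p + 6; against Right: 7p + (-7)(1−p) = 14p − 7.
Setting these equal: −4p + 6 = 14p − 7 ⇒ −18p = -13 ⇒ p = 13/18, and the value is (-4)·(13/18) + 6 = 28/9.
For Column: with q = P(Center), equating T's and M's payoffs gives −5q + 7 = 13q − 7 ⇒ q = 7/9.

28/9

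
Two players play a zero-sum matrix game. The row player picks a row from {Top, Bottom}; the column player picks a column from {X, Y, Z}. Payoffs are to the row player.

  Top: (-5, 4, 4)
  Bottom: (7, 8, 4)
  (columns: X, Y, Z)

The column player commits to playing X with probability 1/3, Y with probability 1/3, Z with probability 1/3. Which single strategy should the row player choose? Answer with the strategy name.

Bottom

Expected payoff of Top: (1/3)·(-5) + (1/3)·4 + (1/3)·4 = 1.
Expected payoff of Bottom: (1/3)·7 + (1/3)·8 + (1/3)·4 = 19/3.
The largest is 19/3, so the row player's best response is Bottom.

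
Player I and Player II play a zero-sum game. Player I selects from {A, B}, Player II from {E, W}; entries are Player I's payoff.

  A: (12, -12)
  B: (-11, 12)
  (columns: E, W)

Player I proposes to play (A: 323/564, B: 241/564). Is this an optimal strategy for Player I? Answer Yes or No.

Against E this mix gives (323/564)·12 + (241/564)·(-11) = 1225/564.
Against W this mix gives (323/564)·(-12) + (241/564)·12 = -82/47.
Player II will play W, holding Player I to -82/47. Shifting weight toward the row that does better against W would raise this floor (the equalizing mix achieves 12/47 against both W and E), so the proposed strategy is not optimal.

No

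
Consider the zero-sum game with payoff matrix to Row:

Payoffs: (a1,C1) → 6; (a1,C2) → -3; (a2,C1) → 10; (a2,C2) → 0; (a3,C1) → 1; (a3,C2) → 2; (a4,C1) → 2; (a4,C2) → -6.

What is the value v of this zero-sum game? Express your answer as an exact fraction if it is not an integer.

20/11

Row minima: a1 → -3, a2 → 0, a3 → 1, a4 → -6; maximin = 1.
Column maxima: C1 → 10, C2 → 2; minimax = 2.
1 ≠ 2, so there is no saddle point; optimal play is mixed.
a1 is strictly dominated by a2, so Row never plays it.
a4 is strictly dominated by a2, so Row never plays it.
On the remaining 2×2 (a2, a3 vs C1, C2):
Let Row play a2 with probability p. Expected payoff against C1: 10p + 1(1−p) = 9p + 1; against C2: 0p + 2(1−p) = −2p + 2.
Setting these equal: 9p + 1 = −2p + 2 ⇒ 11p = 1 ⇒ p = 1/11, and the value is (9)·(1/11) + 1 = 20/11.
For Column: with q = P(C1), equating a2's and a3's payoffs gives 10q = −q + 2 ⇒ q = 2/11.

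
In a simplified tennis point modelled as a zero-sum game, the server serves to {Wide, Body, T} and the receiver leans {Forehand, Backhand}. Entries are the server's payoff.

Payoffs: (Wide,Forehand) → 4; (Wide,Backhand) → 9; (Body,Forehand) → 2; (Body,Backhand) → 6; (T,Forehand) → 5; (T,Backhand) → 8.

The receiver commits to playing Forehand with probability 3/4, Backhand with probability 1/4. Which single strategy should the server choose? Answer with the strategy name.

T

Expected payoff of Wide: (3/4)·4 + (1/4)·9 = 21/4.
Expected payoff of Body: (3/4)·2 + (1/4)·6 = 3.
Expected payoff of T: (3/4)·5 + (1/4)·8 = 23/4.
The largest is 23/4, so the server's best response is T.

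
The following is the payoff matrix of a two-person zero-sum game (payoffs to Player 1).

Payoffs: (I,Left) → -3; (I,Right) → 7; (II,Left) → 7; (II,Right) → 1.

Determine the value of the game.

13/4

Row minima: I → -3, II → 1; maximin = 1.
Column maxima: Left → 7, Right → 7; minimax = 7.
1 ≠ 7, so there is no saddle point; optimal play is mixed.
Let Player 1 play I with probability p. Expected payoff against Left: (-3)p + 7(1−p) = −10p + 7; against Right: 7p + 1(1−p) = 6p + 1.
Setting these equal: −10p + 7 = 6p + 1 ⇒ −16p = -6 ⇒ p = 3/8, and the value is (-10)·(3/8) + 7 = 13/4.
For Player 2: with q = P(Left), equating I's and II's payoffs gives −10q + 7 = 6q + 1 ⇒ q = 3/8.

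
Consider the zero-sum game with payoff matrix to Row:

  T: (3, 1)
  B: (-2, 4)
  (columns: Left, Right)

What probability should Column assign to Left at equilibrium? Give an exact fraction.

Row minima: T → 1, B → -2; maximin = 1.
Column maxima: Left → 3, Right → 4; minimax = 3.
1 ≠ 3, so there is no saddle point; optimal play is mixed.
Let Row play T with probability p. Expected payoff against Left: 3p + (-2)(1−p) = 5p − 2; against Right: 1p + 4(1−p) = −3p + 4.
Setting these equal: 5p − 2 = −3p + 4 ⇒ 8p = 6 ⇒ p = 3/4, and the value is (5)·(3/4) − 2 = 7/4.
For Column: with q = P(Left), equating T's and B's payoffs gives 2q + 1 = −6q + 4 ⇒ q = 3/8.

3/8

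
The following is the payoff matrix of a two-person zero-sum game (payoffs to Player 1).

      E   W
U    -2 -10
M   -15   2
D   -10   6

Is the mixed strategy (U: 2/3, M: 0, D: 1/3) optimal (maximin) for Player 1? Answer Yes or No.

Against E this mix gives (2/3)·(-2) + (1/3)·(-10) = -14/3.
Against W this mix gives (2/3)·(-10) + (1/3)·6 = -14/3.
All of Player 2's active replies (E, W) yield -14/3, and no column does worse for Player 1. The mix makes Player 2 indifferent and guarantees -14/3, so it is optimal.

Yes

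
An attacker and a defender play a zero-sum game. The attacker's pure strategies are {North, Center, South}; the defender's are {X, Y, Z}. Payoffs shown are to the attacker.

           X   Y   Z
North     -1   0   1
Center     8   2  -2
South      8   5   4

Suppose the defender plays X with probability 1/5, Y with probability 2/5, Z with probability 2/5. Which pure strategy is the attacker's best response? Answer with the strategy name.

Expected payoff of North: (1/5)·(-1) + (2/5)·0 + (2/5)·1 = 1/5.
Expected payoff of Center: (1/5)·8 + (2/5)·2 + (2/5)·(-2) = 8/5.
Expected payoff of South: (1/5)·8 + (2/5)·5 + (2/5)·4 = 26/5.
The largest is 26/5, so the attacker's best response is South.

South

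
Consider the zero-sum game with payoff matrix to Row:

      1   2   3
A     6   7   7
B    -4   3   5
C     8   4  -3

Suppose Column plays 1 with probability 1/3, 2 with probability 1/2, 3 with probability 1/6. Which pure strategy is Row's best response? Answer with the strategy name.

A

Expected payoff of A: (1/3)·6 + (1/2)·7 + (1/6)·7 = 20/3.
Expected payoff of B: (1/3)·(-4) + (1/2)·3 + (1/6)·5 = 1.
Expected payoff of C: (1/3)·8 + (1/2)·4 + (1/6)·(-3) = 25/6.
The largest is 20/3, so Row's best response is A.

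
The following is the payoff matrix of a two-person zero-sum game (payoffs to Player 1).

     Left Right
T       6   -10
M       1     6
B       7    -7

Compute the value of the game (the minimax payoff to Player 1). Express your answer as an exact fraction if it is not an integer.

Row minima: T → -10, M → 1, B → -7; maximin = 1.
Column maxima: Left → 7, Right → 6; minimax = 6.
1 ≠ 6, so there is no saddle point; optimal play is mixed.
T is strictly dominated by B, so Player 1 never plays it.
On the remaining 2×2 (M, B vs Left, Right):
Let Player 1 play M with probability p. Expected payoff against Left: 1p + 7(1−p) = −6p + 7; against Right: 6p + (-7)(1−p) = 13p − 7.
Setting these equal: −6p + 7 = 13p − 7 ⇒ −19p = -14 ⇒ p = 14/19, and the value is (-6)·(14/19) + 7 = 49/19.
For Player 2: with q = P(Left), equating M's and B's payoffs gives −5q + 6 = 14q − 7 ⇒ q = 13/19.

49/19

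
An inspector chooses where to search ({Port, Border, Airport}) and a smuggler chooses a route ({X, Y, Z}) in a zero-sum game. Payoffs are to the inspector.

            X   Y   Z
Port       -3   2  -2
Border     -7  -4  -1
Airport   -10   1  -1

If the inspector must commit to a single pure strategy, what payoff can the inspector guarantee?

-3

Row minima: Port → -3, Border → -7, Airport → -10.
The best of these is -3.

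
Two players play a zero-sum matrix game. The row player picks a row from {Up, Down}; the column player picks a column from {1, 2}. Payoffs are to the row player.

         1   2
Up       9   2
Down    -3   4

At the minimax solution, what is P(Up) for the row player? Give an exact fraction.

Row minima: Up → 2, Down → -3; maximin = 2.
Column maxima: 1 → 9, 2 → 4; minimax = 4.
2 ≠ 4, so there is no saddle point; optimal play is mixed.
Let the row player play Up with probability p. Expected payoff against 1: 9p + (-3)(1−p) = 12p − 3; against 2: 2p + 4(1−p) = −2p + 4.
Setting these equal: 12p − 3 = −2p + 4 ⇒ 14p = 7 ⇒ p = 1/2, and the value is (12)·(1/2) − 3 = 3.
For the column player: with q = P(1), equating Up's and Down's payoffs gives 7q + 2 = −7q + 4 ⇒ q = 1/7.

1/2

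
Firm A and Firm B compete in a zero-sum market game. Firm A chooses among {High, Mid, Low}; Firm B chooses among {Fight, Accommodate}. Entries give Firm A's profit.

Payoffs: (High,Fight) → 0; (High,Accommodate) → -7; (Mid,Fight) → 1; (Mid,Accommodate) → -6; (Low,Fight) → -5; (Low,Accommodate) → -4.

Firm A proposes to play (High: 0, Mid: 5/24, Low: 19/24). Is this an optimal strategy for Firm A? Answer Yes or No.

No

Against Fight this mix gives (5/24)·1 + (19/24)·(-5) = -15/4.
Against Accommodate this mix gives (5/24)·(-6) + (19/24)·(-4) = -53/12.
Firm B will play Accommodate, holding Firm A to -53/12. Shifting weight toward the row that does better against Accommodate would raise this floor (the equalizing mix achieves -17/4 against both Accommodate and Fight), so the proposed strategy is not optimal.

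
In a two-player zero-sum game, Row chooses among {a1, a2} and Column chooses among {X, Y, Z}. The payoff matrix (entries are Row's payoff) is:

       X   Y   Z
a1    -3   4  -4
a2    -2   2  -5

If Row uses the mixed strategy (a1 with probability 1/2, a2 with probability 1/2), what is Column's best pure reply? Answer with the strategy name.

If Column plays X, Row's expected payoff is (1/2)·(-3) + (1/2)·(-2) = -5/2.
If Column plays Y, Row's expected payoff is (1/2)·4 + (1/2)·2 = 3.
If Column plays Z, Row's expected payoff is (1/2)·(-4) + (1/2)·(-5) = -9/2.
Column minimizes Row's payoff; the smallest is -9/2, so the best response is Z.

Z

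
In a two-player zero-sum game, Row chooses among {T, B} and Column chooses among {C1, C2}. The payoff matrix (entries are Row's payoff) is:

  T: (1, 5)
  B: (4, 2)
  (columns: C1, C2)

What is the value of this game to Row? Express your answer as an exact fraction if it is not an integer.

Row minima: T → 1, B → 2; maximin = 2.
Column maxima: C1 → 4, C2 → 5; minimax = 4.
2 ≠ 4, so there is no saddle point; optimal play is mixed.
Let Row play T with probability p. Expected payoff against C1: 1p + 4(1−p) = −3p + 4; against C2: 5p + 2(1−p) = 3p + 2.
Setting these equal: −3p + 4 = 3p + 2 ⇒ −6p = -2 ⇒ p = 1/3, and the value is (-3)·(1/3) + 4 = 3.
For Column: with q = P(C1), equating T's and B's payoffs gives −4q + 5 = 2q + 2 ⇒ q = 1/2.

3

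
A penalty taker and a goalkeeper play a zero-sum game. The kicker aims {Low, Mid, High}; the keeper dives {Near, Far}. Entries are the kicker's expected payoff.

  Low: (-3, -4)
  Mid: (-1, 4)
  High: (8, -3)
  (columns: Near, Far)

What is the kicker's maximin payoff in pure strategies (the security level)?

Row minima: Low → -4, Mid → -1, High → -3.
The best of these is -1.

-1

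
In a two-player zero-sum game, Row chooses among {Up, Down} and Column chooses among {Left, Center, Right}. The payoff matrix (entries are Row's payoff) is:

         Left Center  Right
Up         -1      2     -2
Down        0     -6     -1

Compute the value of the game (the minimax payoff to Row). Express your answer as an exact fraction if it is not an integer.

-14/9

Row minima: Up → -2, Down → -6; maximin = -2.
Column maxima: Left → 0, Center → 2, Right → -1; minimax = -1.
-2 ≠ -1, so there is no saddle point; optimal play is mixed.
Left is strictly dominated by Right (it gives Row strictly more in every row), so Column never plays it.
On the remaining 2×2 (Up, Down vs Center, Right):
Let Row play Up with probability p. Expected payoff against Center: 2p + (-6)(1−p) = 8p − 6; against Right: (-2)p + (-1)(1−p) = −p − 1.
Setting these equal: 8p − 6 = −p − 1 ⇒ 9p = 5 ⇒ p = 5/9, and the value is (8)·(5/9) − 6 = -14/9.
For Column: with q = P(Center), equating Up's and Down's payoffs gives 4q − 2 = −5q − 1 ⇒ q = 1/9.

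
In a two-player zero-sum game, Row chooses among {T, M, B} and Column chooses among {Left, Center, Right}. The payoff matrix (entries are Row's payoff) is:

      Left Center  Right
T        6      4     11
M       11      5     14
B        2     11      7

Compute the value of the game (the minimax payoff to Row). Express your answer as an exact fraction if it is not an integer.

37/5

Row minima: T → 4, M → 5, B → 2; maximin = 5.
Column maxima: Left → 11, Center → 11, Right → 14; minimax = 11.
5 ≠ 11, so there is no saddle point; optimal play is mixed.
T is strictly dominated by M, so Row never plays it.
Right is strictly dominated by Left (it gives Row strictly more in every row), so Column never plays it.
On the remaining 2×2 (M, B vs Left, Center):
Let Row play M with probability p. Expected payoff against Left: 11p + 2(1−p) = 9p + 2; against Center: 5p + 11(1−p) = −6p + 11.
Setting these equal: 9p + 2 = −6p + 11 ⇒ 15p = 9 ⇒ p = 3/5, and the value is (9)·(3/5) + 2 = 37/5.
For Column: with q = P(Left), equating M's and B's payoffs gives 6q + 5 = −9q + 11 ⇒ q = 2/5.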